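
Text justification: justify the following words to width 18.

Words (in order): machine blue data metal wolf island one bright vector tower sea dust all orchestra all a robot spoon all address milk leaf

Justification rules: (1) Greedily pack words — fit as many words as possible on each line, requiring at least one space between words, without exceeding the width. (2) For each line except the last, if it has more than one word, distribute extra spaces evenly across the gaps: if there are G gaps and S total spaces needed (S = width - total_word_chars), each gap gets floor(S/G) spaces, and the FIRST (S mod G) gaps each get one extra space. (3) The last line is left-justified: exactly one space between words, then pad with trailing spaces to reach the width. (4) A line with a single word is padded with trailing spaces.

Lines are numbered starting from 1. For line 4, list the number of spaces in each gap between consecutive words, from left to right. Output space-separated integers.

Answer: 1 1 1

Derivation:
Line 1: ['machine', 'blue', 'data'] (min_width=17, slack=1)
Line 2: ['metal', 'wolf', 'island'] (min_width=17, slack=1)
Line 3: ['one', 'bright', 'vector'] (min_width=17, slack=1)
Line 4: ['tower', 'sea', 'dust', 'all'] (min_width=18, slack=0)
Line 5: ['orchestra', 'all', 'a'] (min_width=15, slack=3)
Line 6: ['robot', 'spoon', 'all'] (min_width=15, slack=3)
Line 7: ['address', 'milk', 'leaf'] (min_width=17, slack=1)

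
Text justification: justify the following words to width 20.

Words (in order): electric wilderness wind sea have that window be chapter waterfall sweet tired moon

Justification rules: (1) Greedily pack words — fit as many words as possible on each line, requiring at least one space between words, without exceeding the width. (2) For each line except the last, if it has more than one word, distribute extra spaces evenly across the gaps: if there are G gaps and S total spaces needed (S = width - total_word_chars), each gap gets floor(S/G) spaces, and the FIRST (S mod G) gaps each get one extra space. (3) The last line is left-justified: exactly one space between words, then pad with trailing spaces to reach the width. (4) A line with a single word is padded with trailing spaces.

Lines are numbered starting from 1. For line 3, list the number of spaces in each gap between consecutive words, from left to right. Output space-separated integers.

Line 1: ['electric', 'wilderness'] (min_width=19, slack=1)
Line 2: ['wind', 'sea', 'have', 'that'] (min_width=18, slack=2)
Line 3: ['window', 'be', 'chapter'] (min_width=17, slack=3)
Line 4: ['waterfall', 'sweet'] (min_width=15, slack=5)
Line 5: ['tired', 'moon'] (min_width=10, slack=10)

Answer: 3 2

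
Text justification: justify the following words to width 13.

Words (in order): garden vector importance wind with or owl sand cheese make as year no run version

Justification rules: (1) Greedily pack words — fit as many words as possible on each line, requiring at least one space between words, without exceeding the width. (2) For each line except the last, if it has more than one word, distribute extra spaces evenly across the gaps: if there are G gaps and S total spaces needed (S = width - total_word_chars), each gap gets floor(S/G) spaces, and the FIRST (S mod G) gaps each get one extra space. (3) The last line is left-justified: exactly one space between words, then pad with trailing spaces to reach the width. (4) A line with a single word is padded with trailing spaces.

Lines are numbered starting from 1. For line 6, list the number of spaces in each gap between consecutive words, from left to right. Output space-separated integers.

Line 1: ['garden', 'vector'] (min_width=13, slack=0)
Line 2: ['importance'] (min_width=10, slack=3)
Line 3: ['wind', 'with', 'or'] (min_width=12, slack=1)
Line 4: ['owl', 'sand'] (min_width=8, slack=5)
Line 5: ['cheese', 'make'] (min_width=11, slack=2)
Line 6: ['as', 'year', 'no'] (min_width=10, slack=3)
Line 7: ['run', 'version'] (min_width=11, slack=2)

Answer: 3 2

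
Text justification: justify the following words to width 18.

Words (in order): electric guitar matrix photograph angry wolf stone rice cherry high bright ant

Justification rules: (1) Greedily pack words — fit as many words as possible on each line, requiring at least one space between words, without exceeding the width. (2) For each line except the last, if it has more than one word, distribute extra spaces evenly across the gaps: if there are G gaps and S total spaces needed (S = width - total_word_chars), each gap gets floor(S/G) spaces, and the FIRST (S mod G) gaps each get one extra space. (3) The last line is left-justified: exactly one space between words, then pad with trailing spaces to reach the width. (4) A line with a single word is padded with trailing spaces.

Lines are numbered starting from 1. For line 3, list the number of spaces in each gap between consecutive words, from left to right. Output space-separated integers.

Answer: 2 2

Derivation:
Line 1: ['electric', 'guitar'] (min_width=15, slack=3)
Line 2: ['matrix', 'photograph'] (min_width=17, slack=1)
Line 3: ['angry', 'wolf', 'stone'] (min_width=16, slack=2)
Line 4: ['rice', 'cherry', 'high'] (min_width=16, slack=2)
Line 5: ['bright', 'ant'] (min_width=10, slack=8)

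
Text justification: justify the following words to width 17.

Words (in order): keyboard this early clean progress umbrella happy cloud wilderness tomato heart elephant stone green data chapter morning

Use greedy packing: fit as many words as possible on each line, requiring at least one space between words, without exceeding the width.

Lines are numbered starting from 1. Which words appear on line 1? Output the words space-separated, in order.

Answer: keyboard this

Derivation:
Line 1: ['keyboard', 'this'] (min_width=13, slack=4)
Line 2: ['early', 'clean'] (min_width=11, slack=6)
Line 3: ['progress', 'umbrella'] (min_width=17, slack=0)
Line 4: ['happy', 'cloud'] (min_width=11, slack=6)
Line 5: ['wilderness', 'tomato'] (min_width=17, slack=0)
Line 6: ['heart', 'elephant'] (min_width=14, slack=3)
Line 7: ['stone', 'green', 'data'] (min_width=16, slack=1)
Line 8: ['chapter', 'morning'] (min_width=15, slack=2)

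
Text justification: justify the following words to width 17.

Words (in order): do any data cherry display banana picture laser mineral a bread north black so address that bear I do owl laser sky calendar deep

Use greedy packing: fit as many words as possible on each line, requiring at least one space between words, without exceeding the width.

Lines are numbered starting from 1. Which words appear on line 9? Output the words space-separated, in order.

Line 1: ['do', 'any', 'data'] (min_width=11, slack=6)
Line 2: ['cherry', 'display'] (min_width=14, slack=3)
Line 3: ['banana', 'picture'] (min_width=14, slack=3)
Line 4: ['laser', 'mineral', 'a'] (min_width=15, slack=2)
Line 5: ['bread', 'north', 'black'] (min_width=17, slack=0)
Line 6: ['so', 'address', 'that'] (min_width=15, slack=2)
Line 7: ['bear', 'I', 'do', 'owl'] (min_width=13, slack=4)
Line 8: ['laser', 'sky'] (min_width=9, slack=8)
Line 9: ['calendar', 'deep'] (min_width=13, slack=4)

Answer: calendar deep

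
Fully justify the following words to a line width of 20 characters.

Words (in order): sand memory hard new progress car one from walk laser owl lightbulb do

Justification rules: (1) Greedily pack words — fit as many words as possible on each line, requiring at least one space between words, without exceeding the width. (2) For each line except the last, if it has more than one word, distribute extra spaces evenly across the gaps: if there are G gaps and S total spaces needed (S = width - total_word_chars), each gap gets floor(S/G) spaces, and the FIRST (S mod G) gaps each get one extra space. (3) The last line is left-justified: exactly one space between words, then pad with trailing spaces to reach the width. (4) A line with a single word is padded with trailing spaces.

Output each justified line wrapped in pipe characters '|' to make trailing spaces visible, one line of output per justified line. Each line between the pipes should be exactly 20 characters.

Answer: |sand memory hard new|
|progress   car   one|
|from  walk laser owl|
|lightbulb do        |

Derivation:
Line 1: ['sand', 'memory', 'hard', 'new'] (min_width=20, slack=0)
Line 2: ['progress', 'car', 'one'] (min_width=16, slack=4)
Line 3: ['from', 'walk', 'laser', 'owl'] (min_width=19, slack=1)
Line 4: ['lightbulb', 'do'] (min_width=12, slack=8)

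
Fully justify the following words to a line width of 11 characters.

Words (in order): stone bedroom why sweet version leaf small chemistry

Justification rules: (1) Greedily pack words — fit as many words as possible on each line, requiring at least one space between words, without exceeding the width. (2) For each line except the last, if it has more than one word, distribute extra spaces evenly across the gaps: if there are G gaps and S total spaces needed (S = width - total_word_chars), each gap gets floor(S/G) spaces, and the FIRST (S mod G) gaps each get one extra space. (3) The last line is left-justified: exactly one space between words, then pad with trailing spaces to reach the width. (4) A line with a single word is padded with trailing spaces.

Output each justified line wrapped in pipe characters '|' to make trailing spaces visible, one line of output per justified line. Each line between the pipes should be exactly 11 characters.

Line 1: ['stone'] (min_width=5, slack=6)
Line 2: ['bedroom', 'why'] (min_width=11, slack=0)
Line 3: ['sweet'] (min_width=5, slack=6)
Line 4: ['version'] (min_width=7, slack=4)
Line 5: ['leaf', 'small'] (min_width=10, slack=1)
Line 6: ['chemistry'] (min_width=9, slack=2)

Answer: |stone      |
|bedroom why|
|sweet      |
|version    |
|leaf  small|
|chemistry  |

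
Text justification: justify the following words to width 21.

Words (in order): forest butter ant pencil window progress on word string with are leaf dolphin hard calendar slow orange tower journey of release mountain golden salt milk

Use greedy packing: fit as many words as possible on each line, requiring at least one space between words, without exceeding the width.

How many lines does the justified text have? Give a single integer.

Line 1: ['forest', 'butter', 'ant'] (min_width=17, slack=4)
Line 2: ['pencil', 'window'] (min_width=13, slack=8)
Line 3: ['progress', 'on', 'word'] (min_width=16, slack=5)
Line 4: ['string', 'with', 'are', 'leaf'] (min_width=20, slack=1)
Line 5: ['dolphin', 'hard', 'calendar'] (min_width=21, slack=0)
Line 6: ['slow', 'orange', 'tower'] (min_width=17, slack=4)
Line 7: ['journey', 'of', 'release'] (min_width=18, slack=3)
Line 8: ['mountain', 'golden', 'salt'] (min_width=20, slack=1)
Line 9: ['milk'] (min_width=4, slack=17)
Total lines: 9

Answer: 9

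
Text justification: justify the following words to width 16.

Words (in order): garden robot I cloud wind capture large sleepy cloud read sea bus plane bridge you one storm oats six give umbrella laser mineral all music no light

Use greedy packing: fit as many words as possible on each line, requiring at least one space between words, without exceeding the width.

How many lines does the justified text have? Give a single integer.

Line 1: ['garden', 'robot', 'I'] (min_width=14, slack=2)
Line 2: ['cloud', 'wind'] (min_width=10, slack=6)
Line 3: ['capture', 'large'] (min_width=13, slack=3)
Line 4: ['sleepy', 'cloud'] (min_width=12, slack=4)
Line 5: ['read', 'sea', 'bus'] (min_width=12, slack=4)
Line 6: ['plane', 'bridge', 'you'] (min_width=16, slack=0)
Line 7: ['one', 'storm', 'oats'] (min_width=14, slack=2)
Line 8: ['six', 'give'] (min_width=8, slack=8)
Line 9: ['umbrella', 'laser'] (min_width=14, slack=2)
Line 10: ['mineral', 'all'] (min_width=11, slack=5)
Line 11: ['music', 'no', 'light'] (min_width=14, slack=2)
Total lines: 11

Answer: 11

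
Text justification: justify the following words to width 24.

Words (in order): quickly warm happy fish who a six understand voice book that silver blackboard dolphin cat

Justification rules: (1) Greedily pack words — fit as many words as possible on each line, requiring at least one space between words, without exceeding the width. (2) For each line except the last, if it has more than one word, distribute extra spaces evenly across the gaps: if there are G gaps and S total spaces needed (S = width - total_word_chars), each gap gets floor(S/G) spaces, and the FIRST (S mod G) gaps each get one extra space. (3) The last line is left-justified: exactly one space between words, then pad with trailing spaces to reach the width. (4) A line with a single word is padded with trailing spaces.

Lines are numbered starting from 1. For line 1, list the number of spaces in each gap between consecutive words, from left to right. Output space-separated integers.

Answer: 2 1 1

Derivation:
Line 1: ['quickly', 'warm', 'happy', 'fish'] (min_width=23, slack=1)
Line 2: ['who', 'a', 'six', 'understand'] (min_width=20, slack=4)
Line 3: ['voice', 'book', 'that', 'silver'] (min_width=22, slack=2)
Line 4: ['blackboard', 'dolphin', 'cat'] (min_width=22, slack=2)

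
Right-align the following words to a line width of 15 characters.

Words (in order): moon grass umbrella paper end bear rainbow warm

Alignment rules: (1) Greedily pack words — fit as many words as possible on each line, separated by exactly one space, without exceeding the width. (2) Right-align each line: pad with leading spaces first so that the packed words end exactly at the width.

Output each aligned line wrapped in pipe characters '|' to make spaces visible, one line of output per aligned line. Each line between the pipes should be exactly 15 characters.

Answer: |     moon grass|
| umbrella paper|
|       end bear|
|   rainbow warm|

Derivation:
Line 1: ['moon', 'grass'] (min_width=10, slack=5)
Line 2: ['umbrella', 'paper'] (min_width=14, slack=1)
Line 3: ['end', 'bear'] (min_width=8, slack=7)
Line 4: ['rainbow', 'warm'] (min_width=12, slack=3)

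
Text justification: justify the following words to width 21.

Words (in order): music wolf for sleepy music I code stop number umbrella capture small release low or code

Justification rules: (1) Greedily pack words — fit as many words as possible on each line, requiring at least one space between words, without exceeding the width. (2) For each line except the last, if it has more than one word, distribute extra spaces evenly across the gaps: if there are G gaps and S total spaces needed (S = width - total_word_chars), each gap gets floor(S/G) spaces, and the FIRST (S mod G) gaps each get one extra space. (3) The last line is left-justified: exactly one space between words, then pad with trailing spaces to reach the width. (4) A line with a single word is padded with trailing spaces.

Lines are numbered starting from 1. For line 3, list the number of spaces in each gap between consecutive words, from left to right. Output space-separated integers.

Line 1: ['music', 'wolf', 'for', 'sleepy'] (min_width=21, slack=0)
Line 2: ['music', 'I', 'code', 'stop'] (min_width=17, slack=4)
Line 3: ['number', 'umbrella'] (min_width=15, slack=6)
Line 4: ['capture', 'small', 'release'] (min_width=21, slack=0)
Line 5: ['low', 'or', 'code'] (min_width=11, slack=10)

Answer: 7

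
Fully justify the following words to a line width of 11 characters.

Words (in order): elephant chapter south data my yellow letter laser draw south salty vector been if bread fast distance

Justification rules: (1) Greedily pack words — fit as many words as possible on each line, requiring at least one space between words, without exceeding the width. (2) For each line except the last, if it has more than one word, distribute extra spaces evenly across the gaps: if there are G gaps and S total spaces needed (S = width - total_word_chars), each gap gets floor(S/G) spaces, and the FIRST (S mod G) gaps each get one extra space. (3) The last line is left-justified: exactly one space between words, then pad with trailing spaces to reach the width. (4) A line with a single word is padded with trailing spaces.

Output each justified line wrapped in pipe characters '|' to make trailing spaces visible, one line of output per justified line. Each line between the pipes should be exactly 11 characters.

Answer: |elephant   |
|chapter    |
|south  data|
|my   yellow|
|letter     |
|laser  draw|
|south salty|
|vector been|
|if    bread|
|fast       |
|distance   |

Derivation:
Line 1: ['elephant'] (min_width=8, slack=3)
Line 2: ['chapter'] (min_width=7, slack=4)
Line 3: ['south', 'data'] (min_width=10, slack=1)
Line 4: ['my', 'yellow'] (min_width=9, slack=2)
Line 5: ['letter'] (min_width=6, slack=5)
Line 6: ['laser', 'draw'] (min_width=10, slack=1)
Line 7: ['south', 'salty'] (min_width=11, slack=0)
Line 8: ['vector', 'been'] (min_width=11, slack=0)
Line 9: ['if', 'bread'] (min_width=8, slack=3)
Line 10: ['fast'] (min_width=4, slack=7)
Line 11: ['distance'] (min_width=8, slack=3)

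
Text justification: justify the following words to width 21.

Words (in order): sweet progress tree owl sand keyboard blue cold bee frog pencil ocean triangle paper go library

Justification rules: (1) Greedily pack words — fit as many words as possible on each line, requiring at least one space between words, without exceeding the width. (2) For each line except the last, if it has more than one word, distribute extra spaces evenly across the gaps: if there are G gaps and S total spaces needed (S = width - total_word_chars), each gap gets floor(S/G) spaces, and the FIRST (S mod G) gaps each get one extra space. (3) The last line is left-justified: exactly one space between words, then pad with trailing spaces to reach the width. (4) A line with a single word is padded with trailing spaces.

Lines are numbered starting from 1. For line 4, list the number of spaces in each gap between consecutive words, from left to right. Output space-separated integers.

Line 1: ['sweet', 'progress', 'tree'] (min_width=19, slack=2)
Line 2: ['owl', 'sand', 'keyboard'] (min_width=17, slack=4)
Line 3: ['blue', 'cold', 'bee', 'frog'] (min_width=18, slack=3)
Line 4: ['pencil', 'ocean', 'triangle'] (min_width=21, slack=0)
Line 5: ['paper', 'go', 'library'] (min_width=16, slack=5)

Answer: 1 1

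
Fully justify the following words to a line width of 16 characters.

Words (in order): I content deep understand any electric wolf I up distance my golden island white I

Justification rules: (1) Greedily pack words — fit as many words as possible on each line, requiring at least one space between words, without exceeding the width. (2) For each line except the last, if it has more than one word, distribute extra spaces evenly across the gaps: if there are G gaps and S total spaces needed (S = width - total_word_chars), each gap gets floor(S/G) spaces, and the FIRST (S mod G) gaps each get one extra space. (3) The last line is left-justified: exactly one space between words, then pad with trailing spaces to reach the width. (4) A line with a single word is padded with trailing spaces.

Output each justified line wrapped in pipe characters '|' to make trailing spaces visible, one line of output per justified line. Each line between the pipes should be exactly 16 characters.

Line 1: ['I', 'content', 'deep'] (min_width=14, slack=2)
Line 2: ['understand', 'any'] (min_width=14, slack=2)
Line 3: ['electric', 'wolf', 'I'] (min_width=15, slack=1)
Line 4: ['up', 'distance', 'my'] (min_width=14, slack=2)
Line 5: ['golden', 'island'] (min_width=13, slack=3)
Line 6: ['white', 'I'] (min_width=7, slack=9)

Answer: |I  content  deep|
|understand   any|
|electric  wolf I|
|up  distance  my|
|golden    island|
|white I         |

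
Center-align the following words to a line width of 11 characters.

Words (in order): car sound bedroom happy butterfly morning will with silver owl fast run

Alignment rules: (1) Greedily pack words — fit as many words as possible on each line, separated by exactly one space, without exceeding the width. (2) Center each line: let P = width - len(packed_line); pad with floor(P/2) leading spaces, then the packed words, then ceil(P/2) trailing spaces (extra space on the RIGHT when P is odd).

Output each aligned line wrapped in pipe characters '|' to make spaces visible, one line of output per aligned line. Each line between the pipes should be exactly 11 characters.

Answer: | car sound |
|  bedroom  |
|   happy   |
| butterfly |
|  morning  |
| will with |
|silver owl |
| fast run  |

Derivation:
Line 1: ['car', 'sound'] (min_width=9, slack=2)
Line 2: ['bedroom'] (min_width=7, slack=4)
Line 3: ['happy'] (min_width=5, slack=6)
Line 4: ['butterfly'] (min_width=9, slack=2)
Line 5: ['morning'] (min_width=7, slack=4)
Line 6: ['will', 'with'] (min_width=9, slack=2)
Line 7: ['silver', 'owl'] (min_width=10, slack=1)
Line 8: ['fast', 'run'] (min_width=8, slack=3)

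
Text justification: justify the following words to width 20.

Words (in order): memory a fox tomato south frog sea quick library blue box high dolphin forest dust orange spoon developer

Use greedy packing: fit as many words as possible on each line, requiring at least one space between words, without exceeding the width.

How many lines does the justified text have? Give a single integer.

Answer: 6

Derivation:
Line 1: ['memory', 'a', 'fox', 'tomato'] (min_width=19, slack=1)
Line 2: ['south', 'frog', 'sea', 'quick'] (min_width=20, slack=0)
Line 3: ['library', 'blue', 'box'] (min_width=16, slack=4)
Line 4: ['high', 'dolphin', 'forest'] (min_width=19, slack=1)
Line 5: ['dust', 'orange', 'spoon'] (min_width=17, slack=3)
Line 6: ['developer'] (min_width=9, slack=11)
Total lines: 6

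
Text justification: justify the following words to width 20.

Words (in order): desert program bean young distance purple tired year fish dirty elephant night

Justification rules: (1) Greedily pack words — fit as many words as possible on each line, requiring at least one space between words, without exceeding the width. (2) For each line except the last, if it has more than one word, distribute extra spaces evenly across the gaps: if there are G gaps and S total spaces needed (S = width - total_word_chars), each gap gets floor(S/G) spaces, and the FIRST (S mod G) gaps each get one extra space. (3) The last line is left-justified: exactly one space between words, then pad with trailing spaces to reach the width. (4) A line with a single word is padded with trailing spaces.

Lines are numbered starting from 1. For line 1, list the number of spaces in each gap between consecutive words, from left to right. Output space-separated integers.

Line 1: ['desert', 'program', 'bean'] (min_width=19, slack=1)
Line 2: ['young', 'distance'] (min_width=14, slack=6)
Line 3: ['purple', 'tired', 'year'] (min_width=17, slack=3)
Line 4: ['fish', 'dirty', 'elephant'] (min_width=19, slack=1)
Line 5: ['night'] (min_width=5, slack=15)

Answer: 2 1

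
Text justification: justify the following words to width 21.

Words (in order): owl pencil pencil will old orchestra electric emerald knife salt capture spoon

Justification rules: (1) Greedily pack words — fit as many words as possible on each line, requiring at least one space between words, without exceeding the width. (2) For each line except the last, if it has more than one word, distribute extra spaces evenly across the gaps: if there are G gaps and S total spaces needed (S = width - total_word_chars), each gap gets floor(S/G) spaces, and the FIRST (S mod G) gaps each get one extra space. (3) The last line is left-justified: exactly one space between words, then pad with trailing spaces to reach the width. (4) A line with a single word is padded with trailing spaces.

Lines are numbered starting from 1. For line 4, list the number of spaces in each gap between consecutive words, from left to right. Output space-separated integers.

Answer: 3 2

Derivation:
Line 1: ['owl', 'pencil', 'pencil'] (min_width=17, slack=4)
Line 2: ['will', 'old', 'orchestra'] (min_width=18, slack=3)
Line 3: ['electric', 'emerald'] (min_width=16, slack=5)
Line 4: ['knife', 'salt', 'capture'] (min_width=18, slack=3)
Line 5: ['spoon'] (min_width=5, slack=16)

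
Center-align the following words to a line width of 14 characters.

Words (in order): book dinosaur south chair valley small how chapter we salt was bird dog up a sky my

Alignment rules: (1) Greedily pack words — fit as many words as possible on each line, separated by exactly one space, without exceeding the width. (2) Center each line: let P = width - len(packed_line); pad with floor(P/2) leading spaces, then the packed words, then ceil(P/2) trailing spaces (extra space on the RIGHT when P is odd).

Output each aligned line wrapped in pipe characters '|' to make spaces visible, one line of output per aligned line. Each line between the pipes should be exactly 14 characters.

Answer: |book dinosaur |
| south chair  |
| valley small |
|how chapter we|
|salt was bird |
| dog up a sky |
|      my      |

Derivation:
Line 1: ['book', 'dinosaur'] (min_width=13, slack=1)
Line 2: ['south', 'chair'] (min_width=11, slack=3)
Line 3: ['valley', 'small'] (min_width=12, slack=2)
Line 4: ['how', 'chapter', 'we'] (min_width=14, slack=0)
Line 5: ['salt', 'was', 'bird'] (min_width=13, slack=1)
Line 6: ['dog', 'up', 'a', 'sky'] (min_width=12, slack=2)
Line 7: ['my'] (min_width=2, slack=12)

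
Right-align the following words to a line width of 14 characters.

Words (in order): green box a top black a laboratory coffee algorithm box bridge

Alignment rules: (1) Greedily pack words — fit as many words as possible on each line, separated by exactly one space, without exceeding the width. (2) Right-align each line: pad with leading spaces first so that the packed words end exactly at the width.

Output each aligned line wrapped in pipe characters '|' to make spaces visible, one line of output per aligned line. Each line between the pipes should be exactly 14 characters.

Answer: |   green box a|
|   top black a|
|    laboratory|
|        coffee|
| algorithm box|
|        bridge|

Derivation:
Line 1: ['green', 'box', 'a'] (min_width=11, slack=3)
Line 2: ['top', 'black', 'a'] (min_width=11, slack=3)
Line 3: ['laboratory'] (min_width=10, slack=4)
Line 4: ['coffee'] (min_width=6, slack=8)
Line 5: ['algorithm', 'box'] (min_width=13, slack=1)
Line 6: ['bridge'] (min_width=6, slack=8)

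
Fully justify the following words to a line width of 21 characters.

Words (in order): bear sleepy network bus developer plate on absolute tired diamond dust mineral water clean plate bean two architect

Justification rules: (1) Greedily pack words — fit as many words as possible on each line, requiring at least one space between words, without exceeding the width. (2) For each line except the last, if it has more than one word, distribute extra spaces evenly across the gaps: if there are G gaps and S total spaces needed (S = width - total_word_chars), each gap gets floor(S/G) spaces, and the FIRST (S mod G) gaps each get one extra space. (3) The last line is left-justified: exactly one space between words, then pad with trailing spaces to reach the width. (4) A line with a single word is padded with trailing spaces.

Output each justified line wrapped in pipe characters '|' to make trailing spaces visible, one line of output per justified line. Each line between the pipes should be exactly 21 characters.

Line 1: ['bear', 'sleepy', 'network'] (min_width=19, slack=2)
Line 2: ['bus', 'developer', 'plate'] (min_width=19, slack=2)
Line 3: ['on', 'absolute', 'tired'] (min_width=17, slack=4)
Line 4: ['diamond', 'dust', 'mineral'] (min_width=20, slack=1)
Line 5: ['water', 'clean', 'plate'] (min_width=17, slack=4)
Line 6: ['bean', 'two', 'architect'] (min_width=18, slack=3)

Answer: |bear  sleepy  network|
|bus  developer  plate|
|on   absolute   tired|
|diamond  dust mineral|
|water   clean   plate|
|bean two architect   |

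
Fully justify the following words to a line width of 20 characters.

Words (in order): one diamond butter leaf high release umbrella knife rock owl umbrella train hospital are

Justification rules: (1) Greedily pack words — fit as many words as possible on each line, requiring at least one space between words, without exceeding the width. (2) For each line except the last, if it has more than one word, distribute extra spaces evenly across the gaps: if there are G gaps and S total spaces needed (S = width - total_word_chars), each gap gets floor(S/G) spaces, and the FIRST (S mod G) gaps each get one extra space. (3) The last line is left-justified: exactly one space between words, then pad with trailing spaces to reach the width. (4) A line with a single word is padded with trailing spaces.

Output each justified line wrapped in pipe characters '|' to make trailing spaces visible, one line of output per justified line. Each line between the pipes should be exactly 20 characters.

Answer: |one  diamond  butter|
|leaf   high  release|
|umbrella  knife rock|
|owl  umbrella  train|
|hospital are        |

Derivation:
Line 1: ['one', 'diamond', 'butter'] (min_width=18, slack=2)
Line 2: ['leaf', 'high', 'release'] (min_width=17, slack=3)
Line 3: ['umbrella', 'knife', 'rock'] (min_width=19, slack=1)
Line 4: ['owl', 'umbrella', 'train'] (min_width=18, slack=2)
Line 5: ['hospital', 'are'] (min_width=12, slack=8)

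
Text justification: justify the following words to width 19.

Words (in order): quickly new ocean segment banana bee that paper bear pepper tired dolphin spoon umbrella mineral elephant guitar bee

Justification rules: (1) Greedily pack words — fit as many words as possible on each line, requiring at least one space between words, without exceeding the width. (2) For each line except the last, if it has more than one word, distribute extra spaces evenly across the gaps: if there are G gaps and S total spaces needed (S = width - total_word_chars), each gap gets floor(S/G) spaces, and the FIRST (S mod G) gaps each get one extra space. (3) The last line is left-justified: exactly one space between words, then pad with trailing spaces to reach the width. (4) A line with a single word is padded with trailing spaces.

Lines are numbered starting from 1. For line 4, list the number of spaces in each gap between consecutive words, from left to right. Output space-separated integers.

Line 1: ['quickly', 'new', 'ocean'] (min_width=17, slack=2)
Line 2: ['segment', 'banana', 'bee'] (min_width=18, slack=1)
Line 3: ['that', 'paper', 'bear'] (min_width=15, slack=4)
Line 4: ['pepper', 'tired'] (min_width=12, slack=7)
Line 5: ['dolphin', 'spoon'] (min_width=13, slack=6)
Line 6: ['umbrella', 'mineral'] (min_width=16, slack=3)
Line 7: ['elephant', 'guitar', 'bee'] (min_width=19, slack=0)

Answer: 8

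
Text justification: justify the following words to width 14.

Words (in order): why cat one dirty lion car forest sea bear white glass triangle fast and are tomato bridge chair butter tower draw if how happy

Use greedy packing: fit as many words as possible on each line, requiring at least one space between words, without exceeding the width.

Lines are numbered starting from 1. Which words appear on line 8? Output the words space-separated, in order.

Line 1: ['why', 'cat', 'one'] (min_width=11, slack=3)
Line 2: ['dirty', 'lion', 'car'] (min_width=14, slack=0)
Line 3: ['forest', 'sea'] (min_width=10, slack=4)
Line 4: ['bear', 'white'] (min_width=10, slack=4)
Line 5: ['glass', 'triangle'] (min_width=14, slack=0)
Line 6: ['fast', 'and', 'are'] (min_width=12, slack=2)
Line 7: ['tomato', 'bridge'] (min_width=13, slack=1)
Line 8: ['chair', 'butter'] (min_width=12, slack=2)
Line 9: ['tower', 'draw', 'if'] (min_width=13, slack=1)
Line 10: ['how', 'happy'] (min_width=9, slack=5)

Answer: chair butter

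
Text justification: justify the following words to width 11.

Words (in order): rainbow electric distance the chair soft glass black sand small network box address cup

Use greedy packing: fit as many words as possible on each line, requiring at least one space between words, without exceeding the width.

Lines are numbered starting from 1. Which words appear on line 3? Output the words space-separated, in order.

Answer: distance

Derivation:
Line 1: ['rainbow'] (min_width=7, slack=4)
Line 2: ['electric'] (min_width=8, slack=3)
Line 3: ['distance'] (min_width=8, slack=3)
Line 4: ['the', 'chair'] (min_width=9, slack=2)
Line 5: ['soft', 'glass'] (min_width=10, slack=1)
Line 6: ['black', 'sand'] (min_width=10, slack=1)
Line 7: ['small'] (min_width=5, slack=6)
Line 8: ['network', 'box'] (min_width=11, slack=0)
Line 9: ['address', 'cup'] (min_width=11, slack=0)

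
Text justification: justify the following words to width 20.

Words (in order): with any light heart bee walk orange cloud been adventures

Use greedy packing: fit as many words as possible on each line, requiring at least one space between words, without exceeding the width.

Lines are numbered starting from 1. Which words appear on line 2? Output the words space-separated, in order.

Line 1: ['with', 'any', 'light', 'heart'] (min_width=20, slack=0)
Line 2: ['bee', 'walk', 'orange'] (min_width=15, slack=5)
Line 3: ['cloud', 'been'] (min_width=10, slack=10)
Line 4: ['adventures'] (min_width=10, slack=10)

Answer: bee walk orange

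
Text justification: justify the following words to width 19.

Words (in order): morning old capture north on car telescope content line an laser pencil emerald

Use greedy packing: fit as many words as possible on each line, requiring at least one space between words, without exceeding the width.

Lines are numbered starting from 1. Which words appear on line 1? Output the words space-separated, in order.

Line 1: ['morning', 'old', 'capture'] (min_width=19, slack=0)
Line 2: ['north', 'on', 'car'] (min_width=12, slack=7)
Line 3: ['telescope', 'content'] (min_width=17, slack=2)
Line 4: ['line', 'an', 'laser'] (min_width=13, slack=6)
Line 5: ['pencil', 'emerald'] (min_width=14, slack=5)

Answer: morning old capture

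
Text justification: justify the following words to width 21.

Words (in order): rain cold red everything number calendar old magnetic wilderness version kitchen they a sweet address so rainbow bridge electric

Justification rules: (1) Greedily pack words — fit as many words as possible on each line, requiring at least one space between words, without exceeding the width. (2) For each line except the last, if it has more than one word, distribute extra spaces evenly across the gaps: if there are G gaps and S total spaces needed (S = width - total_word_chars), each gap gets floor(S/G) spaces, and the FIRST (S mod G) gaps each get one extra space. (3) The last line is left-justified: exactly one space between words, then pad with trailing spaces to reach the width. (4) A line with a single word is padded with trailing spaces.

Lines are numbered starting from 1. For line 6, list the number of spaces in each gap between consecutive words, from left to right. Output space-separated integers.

Answer: 3 2

Derivation:
Line 1: ['rain', 'cold', 'red'] (min_width=13, slack=8)
Line 2: ['everything', 'number'] (min_width=17, slack=4)
Line 3: ['calendar', 'old', 'magnetic'] (min_width=21, slack=0)
Line 4: ['wilderness', 'version'] (min_width=18, slack=3)
Line 5: ['kitchen', 'they', 'a', 'sweet'] (min_width=20, slack=1)
Line 6: ['address', 'so', 'rainbow'] (min_width=18, slack=3)
Line 7: ['bridge', 'electric'] (min_width=15, slack=6)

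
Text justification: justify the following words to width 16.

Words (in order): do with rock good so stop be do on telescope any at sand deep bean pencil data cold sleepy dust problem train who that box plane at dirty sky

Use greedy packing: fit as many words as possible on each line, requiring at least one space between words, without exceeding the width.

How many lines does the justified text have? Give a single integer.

Answer: 10

Derivation:
Line 1: ['do', 'with', 'rock'] (min_width=12, slack=4)
Line 2: ['good', 'so', 'stop', 'be'] (min_width=15, slack=1)
Line 3: ['do', 'on', 'telescope'] (min_width=15, slack=1)
Line 4: ['any', 'at', 'sand', 'deep'] (min_width=16, slack=0)
Line 5: ['bean', 'pencil', 'data'] (min_width=16, slack=0)
Line 6: ['cold', 'sleepy', 'dust'] (min_width=16, slack=0)
Line 7: ['problem', 'train'] (min_width=13, slack=3)
Line 8: ['who', 'that', 'box'] (min_width=12, slack=4)
Line 9: ['plane', 'at', 'dirty'] (min_width=14, slack=2)
Line 10: ['sky'] (min_width=3, slack=13)
Total lines: 10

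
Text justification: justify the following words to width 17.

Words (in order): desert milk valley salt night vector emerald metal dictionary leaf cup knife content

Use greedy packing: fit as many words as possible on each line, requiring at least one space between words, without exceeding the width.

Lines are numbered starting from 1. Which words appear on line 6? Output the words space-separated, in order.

Line 1: ['desert', 'milk'] (min_width=11, slack=6)
Line 2: ['valley', 'salt', 'night'] (min_width=17, slack=0)
Line 3: ['vector', 'emerald'] (min_width=14, slack=3)
Line 4: ['metal', 'dictionary'] (min_width=16, slack=1)
Line 5: ['leaf', 'cup', 'knife'] (min_width=14, slack=3)
Line 6: ['content'] (min_width=7, slack=10)

Answer: content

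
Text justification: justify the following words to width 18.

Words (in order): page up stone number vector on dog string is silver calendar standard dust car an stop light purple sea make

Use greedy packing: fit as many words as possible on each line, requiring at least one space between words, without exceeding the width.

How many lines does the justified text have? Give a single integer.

Answer: 7

Derivation:
Line 1: ['page', 'up', 'stone'] (min_width=13, slack=5)
Line 2: ['number', 'vector', 'on'] (min_width=16, slack=2)
Line 3: ['dog', 'string', 'is'] (min_width=13, slack=5)
Line 4: ['silver', 'calendar'] (min_width=15, slack=3)
Line 5: ['standard', 'dust', 'car'] (min_width=17, slack=1)
Line 6: ['an', 'stop', 'light'] (min_width=13, slack=5)
Line 7: ['purple', 'sea', 'make'] (min_width=15, slack=3)
Total lines: 7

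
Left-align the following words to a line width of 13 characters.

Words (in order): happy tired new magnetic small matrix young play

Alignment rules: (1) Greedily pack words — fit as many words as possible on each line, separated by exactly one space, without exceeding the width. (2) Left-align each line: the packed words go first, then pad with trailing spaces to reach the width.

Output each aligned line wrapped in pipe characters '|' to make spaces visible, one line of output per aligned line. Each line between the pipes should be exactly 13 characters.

Answer: |happy tired  |
|new magnetic |
|small matrix |
|young play   |

Derivation:
Line 1: ['happy', 'tired'] (min_width=11, slack=2)
Line 2: ['new', 'magnetic'] (min_width=12, slack=1)
Line 3: ['small', 'matrix'] (min_width=12, slack=1)
Line 4: ['young', 'play'] (min_width=10, slack=3)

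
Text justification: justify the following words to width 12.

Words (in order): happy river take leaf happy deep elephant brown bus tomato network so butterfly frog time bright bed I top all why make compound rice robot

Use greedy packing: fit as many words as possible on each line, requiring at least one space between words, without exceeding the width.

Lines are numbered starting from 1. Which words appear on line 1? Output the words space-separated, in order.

Answer: happy river

Derivation:
Line 1: ['happy', 'river'] (min_width=11, slack=1)
Line 2: ['take', 'leaf'] (min_width=9, slack=3)
Line 3: ['happy', 'deep'] (min_width=10, slack=2)
Line 4: ['elephant'] (min_width=8, slack=4)
Line 5: ['brown', 'bus'] (min_width=9, slack=3)
Line 6: ['tomato'] (min_width=6, slack=6)
Line 7: ['network', 'so'] (min_width=10, slack=2)
Line 8: ['butterfly'] (min_width=9, slack=3)
Line 9: ['frog', 'time'] (min_width=9, slack=3)
Line 10: ['bright', 'bed', 'I'] (min_width=12, slack=0)
Line 11: ['top', 'all', 'why'] (min_width=11, slack=1)
Line 12: ['make'] (min_width=4, slack=8)
Line 13: ['compound'] (min_width=8, slack=4)
Line 14: ['rice', 'robot'] (min_width=10, slack=2)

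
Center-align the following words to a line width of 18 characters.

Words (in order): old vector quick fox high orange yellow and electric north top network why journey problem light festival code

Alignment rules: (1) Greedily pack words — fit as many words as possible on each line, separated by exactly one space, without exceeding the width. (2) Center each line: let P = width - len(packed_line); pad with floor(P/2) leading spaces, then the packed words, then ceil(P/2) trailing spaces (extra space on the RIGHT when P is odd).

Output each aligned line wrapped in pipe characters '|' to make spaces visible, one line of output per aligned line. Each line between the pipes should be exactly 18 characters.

Line 1: ['old', 'vector', 'quick'] (min_width=16, slack=2)
Line 2: ['fox', 'high', 'orange'] (min_width=15, slack=3)
Line 3: ['yellow', 'and'] (min_width=10, slack=8)
Line 4: ['electric', 'north', 'top'] (min_width=18, slack=0)
Line 5: ['network', 'why'] (min_width=11, slack=7)
Line 6: ['journey', 'problem'] (min_width=15, slack=3)
Line 7: ['light', 'festival'] (min_width=14, slack=4)
Line 8: ['code'] (min_width=4, slack=14)

Answer: | old vector quick |
| fox high orange  |
|    yellow and    |
|electric north top|
|   network why    |
| journey problem  |
|  light festival  |
|       code       |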